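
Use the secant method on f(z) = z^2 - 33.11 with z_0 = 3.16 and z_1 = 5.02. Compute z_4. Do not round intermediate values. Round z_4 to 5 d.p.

5.75382

f(z_0) = -23.124400, f(z_1) = -7.909600
z_2 = 5.020000 - (-7.909600)·(5.020000 - 3.160000)/(-7.909600 - (-23.124400)) = 5.986944; f(z_2) = 2.733496
z_3 = 5.986944 - (2.733496)·(5.986944 - 5.020000)/(2.733496 - (-7.909600)) = 5.738601; f(z_3) = -0.178459
z_4 = 5.738601 - (-0.178459)·(5.738601 - 5.986944)/(-0.178459 - (2.733496)) = 5.753821; f(z_4) = -0.003548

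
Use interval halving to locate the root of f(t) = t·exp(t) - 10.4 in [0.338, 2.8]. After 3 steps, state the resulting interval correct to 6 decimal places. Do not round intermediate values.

[1.569000, 1.876750]

f(0.338000) = -9.926077, f(2.800000) = 35.645011 (opposite signs)
step 1: m = 1.569000, f(m) = -2.865907 < 0 → root in [1.569000, 2.800000]
step 2: m = 2.184500, f(m) = 9.011913 > 0 → root in [1.569000, 2.184500]
step 3: m = 1.876750, f(m) = 1.859382 > 0 → root in [1.569000, 1.876750]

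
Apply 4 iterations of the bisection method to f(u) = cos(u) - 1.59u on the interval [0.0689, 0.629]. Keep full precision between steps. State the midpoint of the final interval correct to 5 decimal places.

f(0.068900) = 0.888076, f(0.629000) = -0.191494 (opposite signs)
step 1: m = 0.348950, f(m) = 0.384902 > 0 → root in [0.348950, 0.629000]
step 2: m = 0.488975, f(m) = 0.105345 > 0 → root in [0.488975, 0.629000]
step 3: m = 0.558987, f(m) = -0.040998 < 0 → root in [0.488975, 0.558987]
step 4: m = 0.523981, f(m) = 0.032704 > 0 → root in [0.523981, 0.558987]
Midpoint of [0.523981, 0.558987] = 0.541484

0.54148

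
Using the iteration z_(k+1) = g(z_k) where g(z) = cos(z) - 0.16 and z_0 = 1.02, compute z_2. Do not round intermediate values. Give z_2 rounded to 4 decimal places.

0.7747

z_1 = g(1.020000) = 0.363366
z_2 = g(0.363366) = 0.774706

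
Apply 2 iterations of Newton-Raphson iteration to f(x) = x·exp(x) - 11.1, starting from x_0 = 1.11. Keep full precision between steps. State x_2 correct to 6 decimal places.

1.948631

f'(x) = (x + 1)·exp(x)
x_0 = 1.110000: f = -7.731862, f' = 6.402496 → x_1 = 1.110000 - (-7.731862)/(6.402496) = 2.317632
x_1 = 2.317632: f = 12.427704, f' = 33.679315 → x_2 = 2.317632 - (12.427704)/(33.679315) = 1.948631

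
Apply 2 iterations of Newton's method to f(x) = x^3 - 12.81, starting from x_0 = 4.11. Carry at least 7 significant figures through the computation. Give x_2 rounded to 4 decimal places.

Newton update: x ← x − f(x)/f'(x).
f'(x) = 3x^2
x_0 = 4.110000: f = 56.616531, f' = 50.676300 → x_1 = 4.110000 - (56.616531)/(50.676300) = 2.992781
x_1 = 2.992781: f = 13.995553, f' = 26.870212 → x_2 = 2.992781 - (13.995553)/(26.870212) = 2.471923

2.4719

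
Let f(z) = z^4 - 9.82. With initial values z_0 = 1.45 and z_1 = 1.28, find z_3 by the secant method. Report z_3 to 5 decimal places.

1.67428

Secant update: z_(k+1) = z_k − f(z_k)·(z_k − z_(k-1))/(f(z_k) − f(z_(k-1))).
f(z_0) = -5.399494, f(z_1) = -7.135645
z_2 = 1.280000 - (-7.135645)·(1.280000 - 1.450000)/(-7.135645 - (-5.399494)) = 1.978706; f(z_2) = 5.509400
z_3 = 1.978706 - (5.509400)·(1.978706 - 1.280000)/(5.509400 - (-7.135645)) = 1.674282; f(z_3) = -1.961949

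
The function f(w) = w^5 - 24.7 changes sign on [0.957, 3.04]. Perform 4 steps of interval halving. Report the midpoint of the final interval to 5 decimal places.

f(0.957000) = -23.897288, f(3.040000) = 234.937799 (opposite signs)
step 1: m = 1.998500, f(m) = 7.180180 > 0 → root in [0.957000, 1.998500]
step 2: m = 1.477750, f(m) = -17.652991 < 0 → root in [1.477750, 1.998500]
step 3: m = 1.738125, f(m) = -8.836280 < 0 → root in [1.738125, 1.998500]
step 4: m = 1.868313, f(m) = -1.936051 < 0 → root in [1.868313, 1.998500]
Midpoint of [1.868313, 1.998500] = 1.933406

1.93341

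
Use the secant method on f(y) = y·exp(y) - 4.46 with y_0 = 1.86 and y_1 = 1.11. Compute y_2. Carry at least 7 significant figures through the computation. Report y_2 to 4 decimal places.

f(y_0) = 7.488150, f(y_1) = -1.091862
y_2 = 1.110000 - (-1.091862)·(1.110000 - 1.860000)/(-1.091862 - (7.488150)) = 1.205442; f(y_2) = -0.435950

1.2054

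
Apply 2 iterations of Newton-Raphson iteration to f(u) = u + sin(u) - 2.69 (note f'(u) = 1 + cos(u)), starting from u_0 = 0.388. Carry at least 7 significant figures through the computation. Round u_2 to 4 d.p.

1.6574

u_0 = 0.388000: f = -1.923662, f' = 1.925668 → u_1 = 0.388000 - (-1.923662)/(1.925668) = 1.386959
u_1 = 1.386959: f = -0.319892, f' = 1.182804 → u_2 = 1.386959 - (-0.319892)/(1.182804) = 1.657411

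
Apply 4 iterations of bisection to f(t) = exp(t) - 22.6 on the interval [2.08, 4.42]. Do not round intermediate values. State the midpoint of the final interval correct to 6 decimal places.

3.176875

f(2.080000) = -14.595531, f(4.420000) = 60.496285 (opposite signs)
step 1: m = 3.250000, f(m) = 3.190340 > 0 → root in [2.080000, 3.250000]
step 2: m = 2.665000, f(m) = -8.232050 < 0 → root in [2.665000, 3.250000]
step 3: m = 2.957500, f(m) = -3.350213 < 0 → root in [2.957500, 3.250000]
step 4: m = 3.103750, f(m) = -0.318650 < 0 → root in [3.103750, 3.250000]
Midpoint of [3.103750, 3.250000] = 3.176875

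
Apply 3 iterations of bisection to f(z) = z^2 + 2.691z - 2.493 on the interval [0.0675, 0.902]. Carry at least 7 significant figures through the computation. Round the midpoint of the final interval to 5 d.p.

0.74553

f(0.067500) = -2.306801, f(0.902000) = 0.747886 (opposite signs)
step 1: m = 0.484750, f(m) = -0.953555 < 0 → root in [0.484750, 0.902000]
step 2: m = 0.693375, f(m) = -0.146359 < 0 → root in [0.693375, 0.902000]
step 3: m = 0.797688, f(m) = 0.289882 > 0 → root in [0.693375, 0.797688]
Midpoint of [0.693375, 0.797688] = 0.745531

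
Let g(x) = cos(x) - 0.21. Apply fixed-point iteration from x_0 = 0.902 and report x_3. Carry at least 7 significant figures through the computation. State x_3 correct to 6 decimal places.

x_1 = g(0.902000) = 0.410042
x_2 = g(0.410042) = 0.707104
x_3 = g(0.707104) = 0.550246

0.550246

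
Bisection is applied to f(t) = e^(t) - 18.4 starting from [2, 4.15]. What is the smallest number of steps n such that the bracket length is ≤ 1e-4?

Initial width b − a = 4.15 − 2 = 2.150000.
After n steps the width is (b−a)/2^n; need (b−a)/2^n ≤ 1e-4.
So n ≥ log₂(2.150000/1e-4) = log₂(21500.0000) ≈ 14.3920.
Hence n = 15.

15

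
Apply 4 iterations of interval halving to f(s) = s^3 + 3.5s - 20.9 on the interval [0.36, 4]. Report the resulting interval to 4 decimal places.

f(0.360000) = -19.593344, f(4.000000) = 57.100000 (opposite signs)
step 1: m = 2.180000, f(m) = -2.909768 < 0 → root in [2.180000, 4.000000]
step 2: m = 3.090000, f(m) = 19.418629 > 0 → root in [2.180000, 3.090000]
step 3: m = 2.635000, f(m) = 6.617898 > 0 → root in [2.180000, 2.635000]
step 4: m = 2.407500, f(m) = 1.480255 > 0 → root in [2.180000, 2.407500]

[2.1800, 2.4075]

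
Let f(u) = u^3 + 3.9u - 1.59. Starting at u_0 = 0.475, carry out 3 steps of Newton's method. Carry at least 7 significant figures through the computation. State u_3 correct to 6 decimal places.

Newton update: u ← u − f(u)/f'(u).
f'(u) = 3u^2 + 3.9
u_0 = 0.475000: f = 0.369672, f' = 4.576875 → u_1 = 0.475000 - (0.369672)/(4.576875) = 0.394231
u_1 = 0.394231: f = 0.008769, f' = 4.366253 → u_2 = 0.394231 - (0.008769)/(4.366253) = 0.392222
u_2 = 0.392222: f = 0.000005, f' = 4.361514 → u_3 = 0.392222 - (0.000005)/(4.361514) = 0.392221

0.392221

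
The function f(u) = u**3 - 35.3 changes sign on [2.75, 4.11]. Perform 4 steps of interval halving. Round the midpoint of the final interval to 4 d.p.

3.3025

f(2.750000) = -14.503125, f(4.110000) = 34.126531 (opposite signs)
step 1: m = 3.430000, f(m) = 5.053607 > 0 → root in [2.750000, 3.430000]
step 2: m = 3.090000, f(m) = -5.796371 < 0 → root in [3.090000, 3.430000]
step 3: m = 3.260000, f(m) = -0.654024 < 0 → root in [3.260000, 3.430000]
step 4: m = 3.345000, f(m) = 2.127289 > 0 → root in [3.260000, 3.345000]
Midpoint of [3.260000, 3.345000] = 3.302500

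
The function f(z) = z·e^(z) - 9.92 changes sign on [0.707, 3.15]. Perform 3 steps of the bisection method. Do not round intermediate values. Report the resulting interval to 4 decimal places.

[1.6231, 1.9285]

f(0.707000) = -8.486276, f(3.150000) = 63.588603 (opposite signs)
step 1: m = 1.928500, f(m) = 3.346506 > 0 → root in [0.707000, 1.928500]
step 2: m = 1.317750, f(m) = -4.998193 < 0 → root in [1.317750, 1.928500]
step 3: m = 1.623125, f(m) = -1.692532 < 0 → root in [1.623125, 1.928500]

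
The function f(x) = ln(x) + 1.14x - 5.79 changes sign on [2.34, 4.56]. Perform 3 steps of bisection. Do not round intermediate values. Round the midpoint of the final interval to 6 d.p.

f(2.340000) = -2.272249, f(4.560000) = 0.925723 (opposite signs)
step 1: m = 3.450000, f(m) = -0.618626 < 0 → root in [3.450000, 4.560000]
step 2: m = 4.005000, f(m) = 0.163244 > 0 → root in [3.450000, 4.005000]
step 3: m = 3.727500, f(m) = -0.224912 < 0 → root in [3.727500, 4.005000]
Midpoint of [3.727500, 4.005000] = 3.866250

3.866250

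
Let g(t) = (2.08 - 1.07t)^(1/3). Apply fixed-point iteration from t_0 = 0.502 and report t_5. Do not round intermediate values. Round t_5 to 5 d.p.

1.00499

t_1 = g(0.502000) = 1.155515
t_2 = g(1.155515) = 0.944884
t_3 = g(0.944884) = 1.022482
t_4 = g(1.022482) = 0.995293
t_5 = g(0.995293) = 1.004987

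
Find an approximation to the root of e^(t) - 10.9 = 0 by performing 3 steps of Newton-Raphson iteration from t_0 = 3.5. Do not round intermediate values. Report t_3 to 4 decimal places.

2.3922

f'(t) = e^(t)
t_0 = 3.500000: f = 22.215452, f' = 33.115452 → t_1 = 3.500000 - (22.215452)/(33.115452) = 2.829151
t_1 = 2.829151: f = 6.031088, f' = 16.931088 → t_2 = 2.829151 - (6.031088)/(16.931088) = 2.472938
t_2 = 2.472938: f = 0.957228, f' = 11.857228 → t_3 = 2.472938 - (0.957228)/(11.857228) = 2.392208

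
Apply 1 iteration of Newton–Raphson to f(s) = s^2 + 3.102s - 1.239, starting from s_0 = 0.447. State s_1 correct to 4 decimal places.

0.3601

Newton update: s ← s − f(s)/f'(s).
f'(s) = 2s + 3.102
s_0 = 0.447000: f = 0.347403, f' = 3.996000 → s_1 = 0.447000 - (0.347403)/(3.996000) = 0.360062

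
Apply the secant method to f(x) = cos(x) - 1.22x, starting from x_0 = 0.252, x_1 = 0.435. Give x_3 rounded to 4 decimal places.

0.6504

Secant update: x_(k+1) = x_k − f(x_k)·(x_k − x_(k-1))/(f(x_k) − f(x_(k-1))).
f(x_0) = 0.660976, f(x_1) = 0.376170
x_2 = 0.435000 - (0.376170)·(0.435000 - 0.252000)/(0.376170 - (0.660976)) = 0.676706; f(x_2) = -0.045941
x_3 = 0.676706 - (-0.045941)·(0.676706 - 0.435000)/(-0.045941 - (0.376170)) = 0.650399; f(x_3) = 0.002355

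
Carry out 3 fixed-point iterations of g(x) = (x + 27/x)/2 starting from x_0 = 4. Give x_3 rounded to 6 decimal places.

x_1 = g(4.000000) = 5.375000
x_2 = g(5.375000) = 5.199128
x_3 = g(5.199128) = 5.196153

5.196153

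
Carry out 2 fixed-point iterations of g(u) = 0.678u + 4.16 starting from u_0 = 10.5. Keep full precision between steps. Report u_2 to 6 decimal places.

11.807162

u_1 = g(10.500000) = 11.279000
u_2 = g(11.279000) = 11.807162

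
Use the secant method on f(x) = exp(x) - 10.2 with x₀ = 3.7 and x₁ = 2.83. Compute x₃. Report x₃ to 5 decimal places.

2.38016

f(x_0) = 30.247304, f(x_1) = 6.745461
x_2 = 2.830000 - (6.745461)·(2.830000 - 3.700000)/(6.745461 - (30.247304)) = 2.580294; f(x_2) = 3.001019
x_3 = 2.580294 - (3.001019)·(2.580294 - 2.830000)/(3.001019 - (6.745461)) = 2.380165; f(x_3) = 0.606683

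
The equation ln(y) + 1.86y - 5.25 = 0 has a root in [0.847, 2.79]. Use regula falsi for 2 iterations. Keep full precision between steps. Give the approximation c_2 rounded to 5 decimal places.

False-position update: c = (a·f(b) − b·f(a))/(f(b) − f(a)); replace the endpoint whose sign matches f(c).
f(0.847000) = -3.840635, f(2.790000) = 0.965442
step 1: c = 2.399691, f(c) = 0.088766 > 0 → new bracket [0.847000, 2.399691]
step 2: c = 2.364616, f(c) = 0.008801 > 0 → new bracket [0.847000, 2.364616]

2.36462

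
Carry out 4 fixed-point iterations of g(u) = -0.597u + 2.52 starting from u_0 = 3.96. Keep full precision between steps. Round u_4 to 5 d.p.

1.88054

u_1 = g(3.960000) = 0.155880
u_2 = g(0.155880) = 2.426940
u_3 = g(2.426940) = 1.071117
u_4 = g(1.071117) = 1.880543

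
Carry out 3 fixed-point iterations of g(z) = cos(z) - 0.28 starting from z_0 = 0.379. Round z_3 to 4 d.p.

0.5895

z_1 = g(0.379000) = 0.649035
z_2 = g(0.649035) = 0.516667
z_3 = g(0.516667) = 0.589470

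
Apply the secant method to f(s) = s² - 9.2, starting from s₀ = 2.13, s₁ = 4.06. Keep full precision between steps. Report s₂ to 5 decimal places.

Secant update: s_(k+1) = s_k − f(s_k)·(s_k − s_(k-1))/(f(s_k) − f(s_(k-1))).
f(s_0) = -4.663100, f(s_1) = 7.283600
s_2 = 4.060000 - (7.283600)·(4.060000 - 2.130000)/(7.283600 - (-4.663100)) = 2.883328; f(s_2) = -0.886420

2.88333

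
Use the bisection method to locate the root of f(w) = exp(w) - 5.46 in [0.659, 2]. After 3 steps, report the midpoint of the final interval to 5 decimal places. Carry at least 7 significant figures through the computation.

1.74856

f(0.659000) = -3.527141, f(2.000000) = 1.929056 (opposite signs)
step 1: m = 1.329500, f(m) = -1.680847 < 0 → root in [1.329500, 2.000000]
step 2: m = 1.664750, f(m) = -0.175648 < 0 → root in [1.664750, 2.000000]
step 3: m = 1.832375, f(m) = 0.788710 > 0 → root in [1.664750, 1.832375]
Midpoint of [1.664750, 1.832375] = 1.748562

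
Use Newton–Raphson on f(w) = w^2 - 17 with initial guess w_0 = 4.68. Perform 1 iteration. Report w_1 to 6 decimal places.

f'(w) = 2w
w_0 = 4.680000: f = 4.902400, f' = 9.360000 → w_1 = 4.680000 - (4.902400)/(9.360000) = 4.156239

4.156239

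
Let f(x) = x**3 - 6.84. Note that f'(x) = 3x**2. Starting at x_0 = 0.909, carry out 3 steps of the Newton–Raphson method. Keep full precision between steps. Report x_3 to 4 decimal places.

x_0 = 0.909000: f = -6.088911, f' = 2.478843 → x_1 = 0.909000 - (-6.088911)/(2.478843) = 3.365352
x_1 = 3.365352: f = 31.274605, f' = 33.976779 → x_2 = 3.365352 - (31.274605)/(33.976779) = 2.444882
x_2 = 2.444882: f = 7.774152, f' = 17.932342 → x_3 = 2.444882 - (7.774152)/(17.932342) = 2.011355

2.0114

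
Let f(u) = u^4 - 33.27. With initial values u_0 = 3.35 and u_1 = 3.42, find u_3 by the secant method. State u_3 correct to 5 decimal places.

2.54975

Secant update: u_(k+1) = u_k − f(u_k)·(u_k − u_(k-1))/(f(u_k) − f(u_(k-1))).
f(u_0) = 92.674506, f(u_1) = 103.535773
u_2 = 3.420000 - (103.535773)·(3.420000 - 3.350000)/(103.535773 - (92.674506)) = 2.752720; f(u_2) = 24.148027
u_3 = 2.752720 - (24.148027)·(2.752720 - 3.420000)/(24.148027 - (103.535773)) = 2.549748; f(u_3) = 8.995805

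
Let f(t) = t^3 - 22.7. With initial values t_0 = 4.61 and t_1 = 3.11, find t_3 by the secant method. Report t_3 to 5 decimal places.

2.84184

Secant update: t_(k+1) = t_k − f(t_k)·(t_k − t_(k-1))/(f(t_k) − f(t_(k-1))).
f(t_0) = 75.272181, f(t_1) = 7.380231
t_2 = 3.110000 - (7.380231)·(3.110000 - 4.610000)/(7.380231 - (75.272181)) = 2.946942; f(t_2) = 2.892613
t_3 = 2.946942 - (2.892613)·(2.946942 - 3.110000)/(2.892613 - (7.380231)) = 2.841838; f(t_3) = 0.250810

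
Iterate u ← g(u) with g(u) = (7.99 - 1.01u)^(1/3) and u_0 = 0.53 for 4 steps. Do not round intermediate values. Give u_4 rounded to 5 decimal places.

1.83107

u_1 = g(0.530000) = 1.953485
u_2 = g(1.953485) = 1.818833
u_3 = g(1.818833) = 1.832435
u_4 = g(1.832435) = 1.831070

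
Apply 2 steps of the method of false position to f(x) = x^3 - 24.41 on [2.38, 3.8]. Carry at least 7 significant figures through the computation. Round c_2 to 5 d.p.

f(2.380000) = -10.928728, f(3.800000) = 30.462000
step 1: c = 2.754934, f(c) = -3.500983 < 0 → new bracket [2.754934, 3.800000]
step 2: c = 2.862662, f(c) = -0.950964 < 0 → new bracket [2.862662, 3.800000]

2.86266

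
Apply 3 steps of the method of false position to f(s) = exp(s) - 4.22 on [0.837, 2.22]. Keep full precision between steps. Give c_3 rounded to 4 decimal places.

f(0.837000) = -1.910572, f(2.220000) = 4.987331
step 1: c = 1.220061, f(c) = -0.832604 < 0 → new bracket [1.220061, 2.220000]
step 2: c = 1.363113, f(c) = -0.311657 < 0 → new bracket [1.363113, 2.220000]
step 3: c = 1.413511, f(c) = -0.109639 < 0 → new bracket [1.413511, 2.220000]

1.4135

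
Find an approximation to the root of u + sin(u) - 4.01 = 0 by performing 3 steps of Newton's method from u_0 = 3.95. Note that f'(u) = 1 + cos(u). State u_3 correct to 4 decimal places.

4.9839

Newton update: u ← u − f(u)/f'(u).
u_0 = 3.950000: f = -0.783188, f' = 0.309349 → u_1 = 3.950000 - (-0.783188)/(0.309349) = 6.481731
u_1 = 6.481731: f = 2.668974, f' = 1.980355 → u_2 = 6.481731 - (2.668974)/(1.980355) = 5.134005
u_2 = 5.134005: f = 0.211577, f' = 1.409236 → u_3 = 5.134005 - (0.211577)/(1.409236) = 4.983870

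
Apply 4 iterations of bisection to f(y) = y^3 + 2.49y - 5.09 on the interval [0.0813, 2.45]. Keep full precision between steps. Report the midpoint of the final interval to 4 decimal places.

1.1916

f(0.081300) = -4.887026, f(2.450000) = 15.716625 (opposite signs)
step 1: m = 1.265650, f(m) = 0.088875 > 0 → root in [0.081300, 1.265650]
step 2: m = 0.673475, f(m) = -3.107580 < 0 → root in [0.673475, 1.265650]
step 3: m = 0.969563, f(m) = -1.764351 < 0 → root in [0.969563, 1.265650]
step 4: m = 1.117606, f(m) = -0.911221 < 0 → root in [1.117606, 1.265650]
Midpoint of [1.117606, 1.265650] = 1.191628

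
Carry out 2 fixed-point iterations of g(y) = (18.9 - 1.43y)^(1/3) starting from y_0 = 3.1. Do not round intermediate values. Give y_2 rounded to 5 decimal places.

2.48878

y_1 = g(3.100000) = 2.436648
y_2 = g(2.436648) = 2.488781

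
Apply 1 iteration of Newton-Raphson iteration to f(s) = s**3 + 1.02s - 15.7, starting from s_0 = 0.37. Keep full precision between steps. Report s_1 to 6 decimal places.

11.044458

Newton update: s ← s − f(s)/f'(s).
f'(s) = 3s**2 + 1.02
s_0 = 0.370000: f = -15.271947, f' = 1.430700 → s_1 = 0.370000 - (-15.271947)/(1.430700) = 11.044458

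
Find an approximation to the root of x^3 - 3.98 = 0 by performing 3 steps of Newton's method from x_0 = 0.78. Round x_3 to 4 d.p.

1.6591

f'(x) = 3x^2
x_0 = 0.780000: f = -3.505448, f' = 1.825200 → x_1 = 0.780000 - (-3.505448)/(1.825200) = 2.700583
x_1 = 2.700583: f = 15.715752, f' = 21.879445 → x_2 = 2.700583 - (15.715752)/(21.879445) = 1.982295
x_2 = 1.982295: f = 3.809410, f' = 11.788475 → x_3 = 1.982295 - (3.809410)/(11.788475) = 1.659148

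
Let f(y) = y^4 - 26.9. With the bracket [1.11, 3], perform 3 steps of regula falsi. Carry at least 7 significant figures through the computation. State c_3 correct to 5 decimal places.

False-position update: c = (a·f(b) − b·f(a))/(f(b) − f(a)); replace the endpoint whose sign matches f(c).
f(1.110000) = -25.381930, f(3.000000) = 54.100000
step 1: c = 1.713557, f(c) = -18.278281 < 0 → new bracket [1.713557, 3.000000]
step 2: c = 2.038433, f(c) = -9.634246 < 0 → new bracket [2.038433, 3.000000]
step 3: c = 2.183786, f(c) = -4.157393 < 0 → new bracket [2.183786, 3.000000]

2.18379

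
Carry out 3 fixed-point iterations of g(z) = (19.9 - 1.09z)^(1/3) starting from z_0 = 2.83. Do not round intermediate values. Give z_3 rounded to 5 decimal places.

z_1 = g(2.830000) = 2.561936
z_2 = g(2.561936) = 2.576690
z_3 = g(2.576690) = 2.575882

2.57588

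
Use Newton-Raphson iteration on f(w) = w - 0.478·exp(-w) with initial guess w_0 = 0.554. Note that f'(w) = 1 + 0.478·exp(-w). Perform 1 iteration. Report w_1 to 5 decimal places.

0.33487

Newton update: w ← w − f(w)/f'(w).
w_0 = 0.554000: f = 0.279319, f' = 1.274681 → w_1 = 0.554000 - (0.279319)/(1.274681) = 0.334872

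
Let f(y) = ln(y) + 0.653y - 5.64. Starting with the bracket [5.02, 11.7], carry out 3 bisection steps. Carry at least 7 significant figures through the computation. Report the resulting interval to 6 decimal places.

[5.855000, 6.690000]

f(5.020000) = -0.748510, f(11.700000) = 4.459689 (opposite signs)
step 1: m = 8.360000, f(m) = 1.942538 > 0 → root in [5.020000, 8.360000]
step 2: m = 6.690000, f(m) = 0.629184 > 0 → root in [5.020000, 6.690000]
step 3: m = 5.855000, f(m) = -0.049389 < 0 → root in [5.855000, 6.690000]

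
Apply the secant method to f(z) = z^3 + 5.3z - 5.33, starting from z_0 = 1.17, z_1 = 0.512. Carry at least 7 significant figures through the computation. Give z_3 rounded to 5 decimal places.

f(z_0) = 2.472613, f(z_1) = -2.482182
z_2 = 0.512000 - (-2.482182)·(0.512000 - 1.170000)/(-2.482182 - (2.472613)) = 0.841635; f(z_2) = -0.273160
z_3 = 0.841635 - (-0.273160)·(0.841635 - 0.512000)/(-0.273160 - (-2.482182)) = 0.882397; f(z_3) = 0.033759

0.88240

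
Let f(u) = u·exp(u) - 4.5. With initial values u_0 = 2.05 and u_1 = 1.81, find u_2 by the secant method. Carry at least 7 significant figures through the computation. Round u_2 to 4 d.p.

1.4863

Secant update: u_(k+1) = u_k − f(u_k)·(u_k − u_(k-1))/(f(u_k) − f(u_(k-1))).
f(u_0) = 11.424197, f(u_1) = 6.559910
u_2 = 1.810000 - (6.559910)·(1.810000 - 2.050000)/(6.559910 - (11.424197)) = 1.486339; f(u_2) = 2.070932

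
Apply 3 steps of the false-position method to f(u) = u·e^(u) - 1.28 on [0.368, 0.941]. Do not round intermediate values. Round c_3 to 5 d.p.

False-position update: c = (a·f(b) − b·f(a))/(f(b) − f(a)); replace the endpoint whose sign matches f(c).
f(0.368000) = -0.748298, f(0.941000) = 1.131353
step 1: c = 0.596114, f(c) = -0.198022 < 0 → new bracket [0.596114, 0.941000]
step 2: c = 0.647488, f(c) = -0.042822 < 0 → new bracket [0.647488, 0.941000]
step 3: c = 0.658192, f(c) = -0.008834 < 0 → new bracket [0.658192, 0.941000]

0.65819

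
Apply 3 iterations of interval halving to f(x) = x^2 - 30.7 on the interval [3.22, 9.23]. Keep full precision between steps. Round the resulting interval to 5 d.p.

[5.47375, 6.22500]

f(3.220000) = -20.331600, f(9.230000) = 54.492900 (opposite signs)
step 1: m = 6.225000, f(m) = 8.050625 > 0 → root in [3.220000, 6.225000]
step 2: m = 4.722500, f(m) = -8.397994 < 0 → root in [4.722500, 6.225000]
step 3: m = 5.473750, f(m) = -0.738061 < 0 → root in [5.473750, 6.225000]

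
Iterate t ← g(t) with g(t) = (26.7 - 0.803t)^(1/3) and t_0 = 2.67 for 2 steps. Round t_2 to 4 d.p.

2.8991

t_1 = g(2.670000) = 2.906604
t_2 = g(2.906604) = 2.899088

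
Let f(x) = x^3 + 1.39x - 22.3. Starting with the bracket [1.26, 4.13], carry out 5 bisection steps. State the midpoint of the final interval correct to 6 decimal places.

2.650156

f(1.260000) = -18.548224, f(4.130000) = 53.885697 (opposite signs)
step 1: m = 2.695000, f(m) = 1.019902 > 0 → root in [1.260000, 2.695000]
step 2: m = 1.977500, f(m) = -11.818249 < 0 → root in [1.977500, 2.695000]
step 3: m = 2.336250, f(m) = -6.301210 < 0 → root in [2.336250, 2.695000]
step 4: m = 2.515625, f(m) = -2.883478 < 0 → root in [2.515625, 2.695000]
step 5: m = 2.605313, f(m) = -0.994658 < 0 → root in [2.605313, 2.695000]
Midpoint of [2.605313, 2.695000] = 2.650156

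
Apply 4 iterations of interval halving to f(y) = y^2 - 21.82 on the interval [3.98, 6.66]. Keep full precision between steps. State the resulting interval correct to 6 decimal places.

[4.650000, 4.817500]

f(3.980000) = -5.979600, f(6.660000) = 22.535600 (opposite signs)
step 1: m = 5.320000, f(m) = 6.482400 > 0 → root in [3.980000, 5.320000]
step 2: m = 4.650000, f(m) = -0.197500 < 0 → root in [4.650000, 5.320000]
step 3: m = 4.985000, f(m) = 3.030225 > 0 → root in [4.650000, 4.985000]
step 4: m = 4.817500, f(m) = 1.388306 > 0 → root in [4.650000, 4.817500]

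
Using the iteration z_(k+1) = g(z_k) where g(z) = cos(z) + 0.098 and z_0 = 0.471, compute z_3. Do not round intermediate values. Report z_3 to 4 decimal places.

0.8956

z_1 = g(0.471000) = 0.989115
z_2 = g(0.989115) = 0.647430
z_3 = g(0.647430) = 0.895637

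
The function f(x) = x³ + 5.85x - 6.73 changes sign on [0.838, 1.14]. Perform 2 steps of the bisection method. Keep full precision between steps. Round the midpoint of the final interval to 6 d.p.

f(0.838000) = -1.239220, f(1.140000) = 1.420544 (opposite signs)
step 1: m = 0.989000, f(m) = 0.023012 > 0 → root in [0.838000, 0.989000]
step 2: m = 0.913500, f(m) = -0.623725 < 0 → root in [0.913500, 0.989000]
Midpoint of [0.913500, 0.989000] = 0.951250

0.951250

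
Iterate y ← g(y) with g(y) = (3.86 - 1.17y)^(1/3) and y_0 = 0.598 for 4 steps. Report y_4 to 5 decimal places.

1.32080

y_1 = g(0.598000) = 1.467499
y_2 = g(1.467499) = 1.289266
y_3 = g(1.289266) = 1.329797
y_4 = g(1.329797) = 1.320797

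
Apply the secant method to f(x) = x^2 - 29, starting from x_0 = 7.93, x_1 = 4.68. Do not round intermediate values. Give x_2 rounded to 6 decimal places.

5.242855

f(x_0) = 33.884900, f(x_1) = -7.097600
x_2 = 4.680000 - (-7.097600)·(4.680000 - 7.930000)/(-7.097600 - (33.884900)) = 5.242855; f(x_2) = -1.512473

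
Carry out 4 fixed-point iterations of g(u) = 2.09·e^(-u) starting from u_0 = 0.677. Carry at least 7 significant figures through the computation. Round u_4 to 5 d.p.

u_1 = g(0.677000) = 1.062011
u_2 = g(1.062011) = 0.722638
u_3 = g(0.722638) = 1.014632
u_4 = g(1.014632) = 0.757700

0.75770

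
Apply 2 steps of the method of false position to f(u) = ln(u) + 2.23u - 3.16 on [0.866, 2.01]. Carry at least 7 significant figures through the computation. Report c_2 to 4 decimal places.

1.3011

f(0.866000) = -1.372690, f(2.010000) = 2.020435
step 1: c = 1.328806, f(c) = 0.087517 > 0 → new bracket [0.866000, 1.328806]
step 2: c = 1.301068, f(c) = 0.004566 > 0 → new bracket [0.866000, 1.301068]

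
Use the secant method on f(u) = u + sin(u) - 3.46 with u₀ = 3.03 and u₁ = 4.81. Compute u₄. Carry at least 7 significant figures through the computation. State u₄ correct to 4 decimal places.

4.5046

f(u_0) = -0.318639, f(u_1) = 0.354760
u_2 = 4.810000 - (0.354760)·(4.810000 - 3.030000)/(0.354760 - (-0.318639)) = 3.872260; f(u_2) = -0.255107
u_3 = 3.872260 - (-0.255107)·(3.872260 - 4.810000)/(-0.255107 - (0.354760)) = 4.264516; f(u_3) = -0.096854
u_4 = 4.264516 - (-0.096854)·(4.264516 - 3.872260)/(-0.096854 - (-0.255107)) = 4.504586; f(u_4) = 0.066099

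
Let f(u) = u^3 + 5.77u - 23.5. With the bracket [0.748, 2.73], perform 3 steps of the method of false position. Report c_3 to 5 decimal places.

False-position update: c = (a·f(b) − b·f(a))/(f(b) − f(a)); replace the endpoint whose sign matches f(c).
f(0.748000) = -18.765531, f(2.730000) = 12.598517
step 1: c = 1.933857, f(c) = -5.109398 < 0 → new bracket [1.933857, 2.730000]
step 2: c = 2.163574, f(c) = -0.888369 < 0 → new bracket [2.163574, 2.730000]
step 3: c = 2.200884, f(c) = -0.140054 < 0 → new bracket [2.200884, 2.730000]

2.20088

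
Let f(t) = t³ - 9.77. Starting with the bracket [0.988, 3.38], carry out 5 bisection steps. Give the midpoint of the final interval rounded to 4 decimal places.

2.1466

f(0.988000) = -8.805570, f(3.380000) = 28.844472 (opposite signs)
step 1: m = 2.184000, f(m) = 0.647366 > 0 → root in [0.988000, 2.184000]
step 2: m = 1.586000, f(m) = -5.780582 < 0 → root in [1.586000, 2.184000]
step 3: m = 1.885000, f(m) = -3.072171 < 0 → root in [1.885000, 2.184000]
step 4: m = 2.034500, f(m) = -1.348817 < 0 → root in [2.034500, 2.184000]
step 5: m = 2.109250, f(m) = -0.386083 < 0 → root in [2.109250, 2.184000]
Midpoint of [2.109250, 2.184000] = 2.146625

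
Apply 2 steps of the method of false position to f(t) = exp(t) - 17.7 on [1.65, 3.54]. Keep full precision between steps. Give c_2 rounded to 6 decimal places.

2.743462

f(1.650000) = -12.493020, f(3.540000) = 16.766919
step 1: c = 2.456967, f(c) = -6.030634 < 0 → new bracket [2.456967, 3.540000]
step 2: c = 2.743462, f(c) = -2.159311 < 0 → new bracket [2.743462, 3.540000]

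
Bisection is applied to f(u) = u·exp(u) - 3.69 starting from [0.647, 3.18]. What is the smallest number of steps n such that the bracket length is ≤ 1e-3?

Initial width b − a = 3.18 − 0.647 = 2.533000.
After n steps the width is (b−a)/2^n; need (b−a)/2^n ≤ 1e-3.
So n ≥ log₂(2.533000/1e-3) = log₂(2533.0000) ≈ 11.3066.
Hence n = 12.

12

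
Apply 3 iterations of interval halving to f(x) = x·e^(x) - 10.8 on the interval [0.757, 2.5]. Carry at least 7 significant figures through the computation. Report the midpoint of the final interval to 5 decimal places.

1.73744

f(0.757000) = -9.186174, f(2.500000) = 19.656235 (opposite signs)
step 1: m = 1.628500, f(m) = -2.500798 < 0 → root in [1.628500, 2.500000]
step 2: m = 2.064250, f(m) = 5.465023 > 0 → root in [1.628500, 2.064250]
step 3: m = 1.846375, f(m) = 0.900122 > 0 → root in [1.628500, 1.846375]
Midpoint of [1.628500, 1.846375] = 1.737437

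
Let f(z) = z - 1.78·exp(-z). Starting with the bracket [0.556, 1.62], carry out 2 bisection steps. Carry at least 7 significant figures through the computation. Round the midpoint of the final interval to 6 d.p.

0.689000

f(0.556000) = -0.464827, f(1.620000) = 1.267740 (opposite signs)
step 1: m = 1.088000, f(m) = 0.488337 > 0 → root in [0.556000, 1.088000]
step 2: m = 0.822000, f(m) = 0.039598 > 0 → root in [0.556000, 0.822000]
Midpoint of [0.556000, 0.822000] = 0.689000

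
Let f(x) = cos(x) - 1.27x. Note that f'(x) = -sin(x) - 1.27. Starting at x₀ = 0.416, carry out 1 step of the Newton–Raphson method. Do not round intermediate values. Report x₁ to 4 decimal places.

0.6468

x_0 = 0.416000: f = 0.386393, f' = -1.674105 → x_1 = 0.416000 - (0.386393)/(-1.674105) = 0.646806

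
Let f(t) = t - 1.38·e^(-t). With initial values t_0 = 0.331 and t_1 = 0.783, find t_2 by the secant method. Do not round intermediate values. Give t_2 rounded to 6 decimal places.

0.698269

Secant update: t_(k+1) = t_k − f(t_k)·(t_k − t_(k-1))/(f(t_k) − f(t_(k-1))).
f(t_0) = -0.660123, f(t_1) = 0.152295
t_2 = 0.783000 - (0.152295)·(0.783000 - 0.331000)/(0.152295 - (-0.660123)) = 0.698269; f(t_2) = 0.011794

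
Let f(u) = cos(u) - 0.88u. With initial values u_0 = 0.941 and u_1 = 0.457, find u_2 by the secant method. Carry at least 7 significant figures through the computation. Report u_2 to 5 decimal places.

0.78341

f(u_0) = -0.239100, f(u_1) = 0.495220
u_2 = 0.457000 - (0.495220)·(0.457000 - 0.941000)/(0.495220 - (-0.239100)) = 0.783406; f(u_2) = 0.019116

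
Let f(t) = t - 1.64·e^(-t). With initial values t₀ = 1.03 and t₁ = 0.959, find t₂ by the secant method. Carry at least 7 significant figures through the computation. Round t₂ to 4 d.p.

0.7534

Secant update: t_(k+1) = t_k − f(t_k)·(t_k − t_(k-1))/(f(t_k) − f(t_(k-1))).
f(t_0) = 0.444509, f(t_1) = 0.330427
t_2 = 0.959000 - (0.330427)·(0.959000 - 1.030000)/(0.330427 - (0.444509)) = 0.753354; f(t_2) = -0.018733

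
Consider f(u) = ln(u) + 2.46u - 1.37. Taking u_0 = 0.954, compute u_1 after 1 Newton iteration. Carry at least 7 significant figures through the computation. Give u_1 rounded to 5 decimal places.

0.68898

f'(u) = 1/u + 2.46
u_0 = 0.954000: f = 0.929748, f' = 3.508218 → u_1 = 0.954000 - (0.929748)/(3.508218) = 0.688980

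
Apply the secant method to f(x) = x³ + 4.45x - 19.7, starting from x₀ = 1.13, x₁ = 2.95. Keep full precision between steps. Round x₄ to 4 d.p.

2.1682

Secant update: x_(k+1) = x_k − f(x_k)·(x_k − x_(k-1))/(f(x_k) − f(x_(k-1))).
f(x_0) = -13.228603, f(x_1) = 19.099875
x_2 = 2.950000 - (19.099875)·(2.950000 - 1.130000)/(19.099875 - (-13.228603)) = 1.874732; f(x_2) = -4.768469
x_3 = 1.874732 - (-4.768469)·(1.874732 - 2.950000)/(-4.768469 - (19.099875)) = 2.089551; f(x_3) = -1.278043
x_4 = 2.089551 - (-1.278043)·(2.089551 - 1.874732)/(-1.278043 - (-4.768469)) = 2.168209; f(x_4) = 0.141563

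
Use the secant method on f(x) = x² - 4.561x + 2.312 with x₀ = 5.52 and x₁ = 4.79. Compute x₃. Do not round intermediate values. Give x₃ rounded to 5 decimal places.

4.01981

f(x_0) = 7.605680, f(x_1) = 3.408910
x_2 = 4.790000 - (3.408910)·(4.790000 - 5.520000)/(3.408910 - (7.605680)) = 4.197043; f(x_2) = 0.784457
x_3 = 4.197043 - (0.784457)·(4.197043 - 4.790000)/(0.784457 - (3.408910)) = 4.019806; f(x_3) = 0.136506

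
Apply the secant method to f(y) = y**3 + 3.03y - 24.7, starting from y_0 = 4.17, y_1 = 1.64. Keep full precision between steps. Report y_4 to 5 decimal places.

2.54131

f(y_0) = 60.446813, f(y_1) = -15.319856
y_2 = 1.640000 - (-15.319856)·(1.640000 - 4.170000)/(-15.319856 - (60.446813)) = 2.151561; f(y_2) = -8.220741
y_3 = 2.151561 - (-8.220741)·(2.151561 - 1.640000)/(-8.220741 - (-15.319856)) = 2.743945; f(y_3) = 4.273959
y_4 = 2.743945 - (4.273959)·(2.743945 - 2.151561)/(4.273959 - (-8.220741)) = 2.541313; f(y_4) = -0.587333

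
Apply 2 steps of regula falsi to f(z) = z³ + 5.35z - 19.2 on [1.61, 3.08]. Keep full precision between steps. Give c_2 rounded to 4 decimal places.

1.9885

f(1.610000) = -6.413219, f(3.080000) = 26.496112
step 1: c = 1.896467, f(c) = -2.233095 < 0 → new bracket [1.896467, 3.080000]
step 2: c = 1.988462, f(c) = -0.699390 < 0 → new bracket [1.988462, 3.080000]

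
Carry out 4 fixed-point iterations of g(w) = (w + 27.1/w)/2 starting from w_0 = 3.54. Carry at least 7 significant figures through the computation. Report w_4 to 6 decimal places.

w_1 = g(3.540000) = 5.597684
w_2 = g(5.597684) = 5.219486
w_3 = g(5.219486) = 5.205784
w_4 = g(5.205784) = 5.205766

5.205766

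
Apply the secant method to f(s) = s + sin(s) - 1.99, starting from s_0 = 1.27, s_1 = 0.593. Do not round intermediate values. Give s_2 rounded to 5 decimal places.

1.12170

f(s_0) = 0.235101, f(s_1) = -0.838149
s_2 = 0.593000 - (-0.838149)·(0.593000 - 1.270000)/(-0.838149 - (0.235101)) = 1.121700; f(s_2) = 0.032539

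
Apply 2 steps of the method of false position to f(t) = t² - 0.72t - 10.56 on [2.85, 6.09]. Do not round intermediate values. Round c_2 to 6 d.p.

f(2.850000) = -4.489500, f(6.090000) = 22.143300
step 1: c = 3.396168, f(c) = -1.471285 < 0 → new bracket [3.396168, 6.090000]
step 2: c = 3.564005, f(c) = -0.423955 < 0 → new bracket [3.564005, 6.090000]

3.564005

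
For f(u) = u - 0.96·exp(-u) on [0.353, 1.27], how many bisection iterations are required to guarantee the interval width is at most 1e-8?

Initial width b − a = 1.27 − 0.353 = 0.917000.
After n steps the width is (b−a)/2^n; need (b−a)/2^n ≤ 1e-8.
So n ≥ log₂(0.917000/1e-8) = log₂(91700000.0000) ≈ 26.4504.
Hence n = 27.

27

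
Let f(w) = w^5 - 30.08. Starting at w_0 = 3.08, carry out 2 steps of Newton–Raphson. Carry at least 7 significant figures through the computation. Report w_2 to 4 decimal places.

f'(w) = 5w^4
w_0 = 3.080000: f = 247.094698, f' = 449.958925 → w_1 = 3.080000 - (247.094698)/(449.958925) = 2.530851
w_1 = 2.530851: f = 73.752306, f' = 205.133223 → w_2 = 2.530851 - (73.752306)/(205.133223) = 2.171317

2.1713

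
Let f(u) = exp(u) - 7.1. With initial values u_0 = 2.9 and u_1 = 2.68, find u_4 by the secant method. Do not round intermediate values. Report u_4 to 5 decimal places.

f(u_0) = 11.074145, f(u_1) = 7.485093
u_2 = 2.680000 - (7.485093)·(2.680000 - 2.900000)/(7.485093 - (11.074145)) = 2.221182; f(u_2) = 2.118223
u_3 = 2.221182 - (2.118223)·(2.221182 - 2.680000)/(2.118223 - (7.485093)) = 2.040094; f(u_3) = 0.591331
u_4 = 2.040094 - (0.591331)·(2.040094 - 2.221182)/(0.591331 - (2.118223)) = 1.969962; f(u_4) = 0.070407

1.96996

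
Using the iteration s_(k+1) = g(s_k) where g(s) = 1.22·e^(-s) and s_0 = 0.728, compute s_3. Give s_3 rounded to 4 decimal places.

s_1 = g(0.728000) = 0.589106
s_2 = g(0.589106) = 0.676884
s_3 = g(0.676884) = 0.620002

0.6200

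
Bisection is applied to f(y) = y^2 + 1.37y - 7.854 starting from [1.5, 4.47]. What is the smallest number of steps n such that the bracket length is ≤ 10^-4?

15

Initial width b − a = 4.47 − 1.5 = 2.970000.
After n steps the width is (b−a)/2^n; need (b−a)/2^n ≤ 10^-4.
So n ≥ log₂(2.970000/10^-4) = log₂(29700.0000) ≈ 14.8582.
Hence n = 15.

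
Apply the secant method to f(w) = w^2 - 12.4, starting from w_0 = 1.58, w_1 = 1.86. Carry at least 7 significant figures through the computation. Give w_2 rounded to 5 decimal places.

4.45895

Secant update: w_(k+1) = w_k − f(w_k)·(w_k − w_(k-1))/(f(w_k) − f(w_(k-1))).
f(w_0) = -9.903600, f(w_1) = -8.940400
w_2 = 1.860000 - (-8.940400)·(1.860000 - 1.580000)/(-8.940400 - (-9.903600)) = 4.458953; f(w_2) = 7.482266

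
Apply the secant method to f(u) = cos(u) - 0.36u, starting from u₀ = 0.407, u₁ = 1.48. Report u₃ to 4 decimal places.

1.1433

Secant update: u_(k+1) = u_k − f(u_k)·(u_k − u_(k-1))/(f(u_k) − f(u_(k-1))).
f(u_0) = 0.771793, f(u_1) = -0.442128
u_2 = 1.480000 - (-0.442128)·(1.480000 - 0.407000)/(-0.442128 - (0.771793)) = 1.089197; f(u_2) = 0.071086
u_3 = 1.089197 - (0.071086)·(1.089197 - 1.480000)/(0.071086 - (-0.442128)) = 1.143328; f(u_3) = 0.002970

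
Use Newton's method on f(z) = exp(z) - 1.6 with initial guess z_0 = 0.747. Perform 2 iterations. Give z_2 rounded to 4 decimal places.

0.4706

f'(z) = exp(z)
z_0 = 0.747000: f = 0.510659, f' = 2.110659 → z_1 = 0.747000 - (0.510659)/(2.110659) = 0.505057
z_1 = 0.505057: f = 0.057080, f' = 1.657080 → z_2 = 0.505057 - (0.057080)/(1.657080) = 0.470611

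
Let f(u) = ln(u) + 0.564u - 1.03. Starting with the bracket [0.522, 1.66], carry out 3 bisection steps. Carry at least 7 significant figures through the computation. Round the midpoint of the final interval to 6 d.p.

1.304375

f(0.522000) = -1.385680, f(1.660000) = 0.413058 (opposite signs)
step 1: m = 1.091000, f(m) = -0.327581 < 0 → root in [1.091000, 1.660000]
step 2: m = 1.375500, f(m) = 0.064599 > 0 → root in [1.091000, 1.375500]
step 3: m = 1.233250, f(m) = -0.124794 < 0 → root in [1.233250, 1.375500]
Midpoint of [1.233250, 1.375500] = 1.304375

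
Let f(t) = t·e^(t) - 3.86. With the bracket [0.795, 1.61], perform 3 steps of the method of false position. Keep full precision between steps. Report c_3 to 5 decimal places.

False-position update: c = (a·f(b) − b·f(a))/(f(b) − f(a)); replace the endpoint whose sign matches f(c).
f(0.795000) = -2.099519, f(1.610000) = 4.194526
step 1: c = 1.066861, f(c) = -0.759441 < 0 → new bracket [1.066861, 1.610000]
step 2: c = 1.150124, f(c) = -0.227234 < 0 → new bracket [1.150124, 1.610000]
step 3: c = 1.173757, f(c) = -0.063926 < 0 → new bracket [1.173757, 1.610000]

1.17376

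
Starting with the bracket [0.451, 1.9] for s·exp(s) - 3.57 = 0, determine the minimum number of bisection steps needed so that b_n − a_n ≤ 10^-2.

Initial width b − a = 1.9 − 0.451 = 1.449000.
After n steps the width is (b−a)/2^n; need (b−a)/2^n ≤ 10^-2.
So n ≥ log₂(1.449000/10^-2) = log₂(144.9000) ≈ 7.1789.
Hence n = 8.

8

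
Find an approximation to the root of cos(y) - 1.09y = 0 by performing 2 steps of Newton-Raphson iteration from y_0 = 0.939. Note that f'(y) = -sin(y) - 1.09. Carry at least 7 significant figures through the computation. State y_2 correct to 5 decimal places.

Newton update: y ← y − f(y)/f'(y).
y_0 = 0.939000: f = -0.432915, f' = -1.896968 → y_1 = 0.939000 - (-0.432915)/(-1.896968) = 0.710786
y_1 = 0.710786: f = -0.016907, f' = -1.742430 → y_2 = 0.710786 - (-0.016907)/(-1.742430) = 0.701083

0.70108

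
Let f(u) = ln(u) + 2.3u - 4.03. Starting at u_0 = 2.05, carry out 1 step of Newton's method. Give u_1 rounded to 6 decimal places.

1.546794

Newton update: u ← u − f(u)/f'(u).
f'(u) = 1/u + 2.3
u_0 = 2.050000: f = 1.402840, f' = 2.787805 → u_1 = 2.050000 - (1.402840)/(2.787805) = 1.546794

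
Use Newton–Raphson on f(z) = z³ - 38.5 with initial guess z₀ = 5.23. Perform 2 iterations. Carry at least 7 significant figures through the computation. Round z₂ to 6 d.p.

3.457318

f'(z) = 3z²
z_0 = 5.230000: f = 104.555667, f' = 82.058700 → z_1 = 5.230000 - (104.555667)/(82.058700) = 3.955843
z_1 = 3.955843: f = 23.403776, f' = 46.946082 → z_2 = 3.955843 - (23.403776)/(46.946082) = 3.457318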